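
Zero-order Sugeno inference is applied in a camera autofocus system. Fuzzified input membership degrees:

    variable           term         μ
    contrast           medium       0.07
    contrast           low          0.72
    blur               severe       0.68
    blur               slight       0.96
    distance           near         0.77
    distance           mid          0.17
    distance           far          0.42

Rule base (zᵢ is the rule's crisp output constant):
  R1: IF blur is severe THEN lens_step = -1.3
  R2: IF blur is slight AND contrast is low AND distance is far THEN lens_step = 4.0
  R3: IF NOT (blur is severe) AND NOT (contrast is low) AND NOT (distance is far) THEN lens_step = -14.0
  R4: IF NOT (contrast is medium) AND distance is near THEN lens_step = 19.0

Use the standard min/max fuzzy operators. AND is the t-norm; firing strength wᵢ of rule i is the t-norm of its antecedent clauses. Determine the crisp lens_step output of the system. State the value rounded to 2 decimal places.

R1 (z=-1.3): severe=0.68 → w = 0.68
R2 (z=4.0): slight=0.96, low=0.72, far=0.42; AND[min(a, b)] → w = 0.42
R3 (z=-14.0): ¬severe=1−0.68=0.32, ¬low=1−0.72=0.28, ¬far=1−0.42=0.58; AND[min(a, b)] → w = 0.28
R4 (z=19.0): ¬medium=1−0.07=0.93, near=0.77; AND[min(a, b)] → w = 0.77
Weighted average = (0.68·-1.3 + 0.42·4.0 + 0.28·-14.0 + 0.77·19.0) / (0.68 + 0.42 + 0.28 + 0.77)
  = 11.5060 / 2.1500 = 5.35

5.35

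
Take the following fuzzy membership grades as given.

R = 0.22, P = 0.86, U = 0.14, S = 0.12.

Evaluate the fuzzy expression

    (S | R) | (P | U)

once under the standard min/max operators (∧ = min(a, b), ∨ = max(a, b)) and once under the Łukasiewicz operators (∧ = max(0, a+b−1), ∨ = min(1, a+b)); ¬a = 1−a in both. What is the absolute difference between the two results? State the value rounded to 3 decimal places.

0.140

Under standard min/max:
  S | R = max(a, b) on (0.12, 0.22) = 0.22
  P | U = max(a, b) on (0.86, 0.14) = 0.86
  (S | R) | (P | U) = max(a, b) on (0.22, 0.86) = 0.86
  → value = 0.8600
Under Łukasiewicz:
  S | R = min(1, a+b) on (0.12, 0.22) = 0.34
  P | U = min(1, a+b) on (0.86, 0.14) = 1.00
  (S | R) | (P | U) = min(1, a+b) on (0.34, 1.00) = 1.00
  → value = 1.0000
|0.8600 − 1.0000| = 0.140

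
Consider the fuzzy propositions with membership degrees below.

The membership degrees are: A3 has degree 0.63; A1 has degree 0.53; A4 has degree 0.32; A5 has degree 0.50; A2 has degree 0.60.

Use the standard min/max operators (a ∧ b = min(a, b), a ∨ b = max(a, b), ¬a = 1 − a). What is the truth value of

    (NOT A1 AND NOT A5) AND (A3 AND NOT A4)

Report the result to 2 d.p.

NOT A1 = 1 − 0.53 = 0.47
NOT A5 = 1 − 0.50 = 0.50
NOT A1 AND NOT A5 = min(a, b) on (0.47, 0.50) = 0.47
NOT A4 = 1 − 0.32 = 0.68
A3 AND NOT A4 = min(a, b) on (0.63, 0.68) = 0.63
(NOT A1 AND NOT A5) AND (A3 AND NOT A4) = min(a, b) on (0.47, 0.63) = 0.47

0.47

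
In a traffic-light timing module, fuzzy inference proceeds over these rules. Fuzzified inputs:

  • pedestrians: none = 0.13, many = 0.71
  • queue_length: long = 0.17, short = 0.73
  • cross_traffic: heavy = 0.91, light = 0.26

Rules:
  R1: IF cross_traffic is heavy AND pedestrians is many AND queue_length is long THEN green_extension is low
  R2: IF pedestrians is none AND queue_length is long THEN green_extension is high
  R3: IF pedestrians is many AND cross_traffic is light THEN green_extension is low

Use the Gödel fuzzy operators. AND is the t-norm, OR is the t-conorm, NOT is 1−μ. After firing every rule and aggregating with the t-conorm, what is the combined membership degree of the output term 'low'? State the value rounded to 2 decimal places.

R1: heavy=0.91, many=0.71, long=0.17; AND[min(a, b)] → w = 0.17
R2: none=0.13, long=0.17; AND[min(a, b)] → w = 0.13
R3: many=0.71, light=0.26; AND[min(a, b)] → w = 0.26
Rules with consequent 'low': {R1, R3} → strengths 0.17, 0.26
Aggregate via t-conorm [max(a, b)]: 0.26

0.26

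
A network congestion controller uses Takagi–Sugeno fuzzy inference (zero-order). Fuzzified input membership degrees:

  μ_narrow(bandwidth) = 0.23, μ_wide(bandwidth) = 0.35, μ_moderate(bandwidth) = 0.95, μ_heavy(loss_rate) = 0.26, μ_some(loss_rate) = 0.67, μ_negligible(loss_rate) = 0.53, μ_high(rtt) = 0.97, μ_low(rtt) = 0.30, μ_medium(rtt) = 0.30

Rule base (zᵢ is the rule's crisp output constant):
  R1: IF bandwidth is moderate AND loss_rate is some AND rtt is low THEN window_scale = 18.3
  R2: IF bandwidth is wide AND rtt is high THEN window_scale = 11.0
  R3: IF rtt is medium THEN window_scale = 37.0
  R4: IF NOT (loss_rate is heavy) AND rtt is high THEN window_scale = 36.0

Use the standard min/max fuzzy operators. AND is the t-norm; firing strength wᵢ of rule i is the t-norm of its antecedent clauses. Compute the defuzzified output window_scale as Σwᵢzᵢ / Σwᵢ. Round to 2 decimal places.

R1 (z=18.3): moderate=0.95, some=0.67, low=0.30; AND[min(a, b)] → w = 0.30
R2 (z=11.0): wide=0.35, high=0.97; AND[min(a, b)] → w = 0.35
R3 (z=37.0): medium=0.30 → w = 0.30
R4 (z=36.0): ¬heavy=1−0.26=0.74, high=0.97; AND[min(a, b)] → w = 0.74
Weighted average = (0.30·18.3 + 0.35·11.0 + 0.30·37.0 + 0.74·36.0) / (0.30 + 0.35 + 0.30 + 0.74)
  = 47.0800 / 1.6900 = 27.86

27.86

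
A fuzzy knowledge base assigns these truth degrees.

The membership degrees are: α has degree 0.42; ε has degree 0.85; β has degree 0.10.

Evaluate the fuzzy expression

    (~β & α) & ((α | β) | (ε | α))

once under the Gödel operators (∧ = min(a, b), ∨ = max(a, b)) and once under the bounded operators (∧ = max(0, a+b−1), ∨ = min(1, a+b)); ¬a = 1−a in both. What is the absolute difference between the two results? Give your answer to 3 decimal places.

0.100

Under Gödel:
  ~β = 1 − 0.10 = 0.90
  ~β & α = min(a, b) on (0.90, 0.42) = 0.42
  α | β = max(a, b) on (0.42, 0.10) = 0.42
  ε | α = max(a, b) on (0.85, 0.42) = 0.85
  (α | β) | (ε | α) = max(a, b) on (0.42, 0.85) = 0.85
  (~β & α) & ((α | β) | (ε | α)) = min(a, b) on (0.42, 0.85) = 0.42
  → value = 0.4200
Under bounded:
  ~β = 1 − 0.10 = 0.90
  ~β & α = max(0, a+b−1) on (0.90, 0.42) = 0.32
  α | β = min(1, a+b) on (0.42, 0.10) = 0.52
  ε | α = min(1, a+b) on (0.85, 0.42) = 1.00
  (α | β) | (ε | α) = min(1, a+b) on (0.52, 1.00) = 1.00
  (~β & α) & ((α | β) | (ε | α)) = max(0, a+b−1) on (0.32, 1.00) = 0.32
  → value = 0.3200
|0.4200 − 0.3200| = 0.100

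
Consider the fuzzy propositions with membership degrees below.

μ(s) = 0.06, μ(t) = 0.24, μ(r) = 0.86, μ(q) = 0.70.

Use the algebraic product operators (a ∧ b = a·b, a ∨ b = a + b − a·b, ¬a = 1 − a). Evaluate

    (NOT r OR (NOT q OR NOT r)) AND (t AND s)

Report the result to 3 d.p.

0.007

NOT r = 1 − 0.8600 = 0.1400
NOT q = 1 − 0.7000 = 0.3000
NOT r = 1 − 0.8600 = 0.1400
NOT q OR NOT r = a + b − a·b on (0.3000, 0.1400) = 0.3980
NOT r OR (NOT q OR NOT r) = a + b − a·b on (0.1400, 0.3980) = 0.4823
t AND s = a·b on (0.2400, 0.0600) = 0.0144
(NOT r OR (NOT q OR NOT r)) AND (t AND s) = a·b on (0.4823, 0.0144) = 0.0069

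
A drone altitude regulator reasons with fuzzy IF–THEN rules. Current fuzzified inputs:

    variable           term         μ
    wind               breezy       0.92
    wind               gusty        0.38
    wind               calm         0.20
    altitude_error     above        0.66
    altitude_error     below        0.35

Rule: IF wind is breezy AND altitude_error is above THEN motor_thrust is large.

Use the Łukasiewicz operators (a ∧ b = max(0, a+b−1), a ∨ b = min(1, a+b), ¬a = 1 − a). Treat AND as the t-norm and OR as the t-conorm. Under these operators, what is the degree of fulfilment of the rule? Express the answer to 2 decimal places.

0.58

firing strength: breezy=0.92, above=0.66; AND[max(0, a+b−1)] → w = 0.58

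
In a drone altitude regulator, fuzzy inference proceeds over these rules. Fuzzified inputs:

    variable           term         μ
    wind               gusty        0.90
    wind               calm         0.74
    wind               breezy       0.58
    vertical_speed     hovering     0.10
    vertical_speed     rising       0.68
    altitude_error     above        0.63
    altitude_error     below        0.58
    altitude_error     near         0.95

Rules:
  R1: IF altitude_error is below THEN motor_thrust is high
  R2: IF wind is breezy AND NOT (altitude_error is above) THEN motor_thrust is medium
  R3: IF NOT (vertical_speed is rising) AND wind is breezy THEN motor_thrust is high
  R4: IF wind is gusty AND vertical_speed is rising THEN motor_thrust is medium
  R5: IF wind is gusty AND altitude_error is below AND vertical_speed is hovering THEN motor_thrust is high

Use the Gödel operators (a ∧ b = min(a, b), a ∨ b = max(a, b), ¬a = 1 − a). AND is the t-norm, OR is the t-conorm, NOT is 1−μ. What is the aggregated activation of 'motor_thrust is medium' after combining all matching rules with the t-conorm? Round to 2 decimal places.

0.68

R1: below=0.58 → w = 0.58
R2: breezy=0.58, ¬above=1−0.63=0.37; AND[min(a, b)] → w = 0.37
R3: ¬rising=1−0.68=0.32, breezy=0.58; AND[min(a, b)] → w = 0.32
R4: gusty=0.90, rising=0.68; AND[min(a, b)] → w = 0.68
R5: gusty=0.90, below=0.58, hovering=0.10; AND[min(a, b)] → w = 0.10
Rules with consequent 'medium': {R2, R4} → strengths 0.37, 0.68
Aggregate via t-conorm [max(a, b)]: 0.68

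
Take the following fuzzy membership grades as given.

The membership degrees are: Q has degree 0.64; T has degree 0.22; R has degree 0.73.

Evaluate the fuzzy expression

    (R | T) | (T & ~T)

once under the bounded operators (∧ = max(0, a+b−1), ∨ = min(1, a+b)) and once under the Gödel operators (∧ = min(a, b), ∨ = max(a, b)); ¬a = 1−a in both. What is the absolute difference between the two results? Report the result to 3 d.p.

Under bounded:
  R | T = min(1, a+b) on (0.73, 0.22) = 0.95
  ~T = 1 − 0.22 = 0.78
  T & ~T = max(0, a+b−1) on (0.22, 0.78) = 0.00
  (R | T) | (T & ~T) = min(1, a+b) on (0.95, 0.00) = 0.95
  → value = 0.9500
Under Gödel:
  R | T = max(a, b) on (0.73, 0.22) = 0.73
  ~T = 1 − 0.22 = 0.78
  T & ~T = min(a, b) on (0.22, 0.78) = 0.22
  (R | T) | (T & ~T) = max(a, b) on (0.73, 0.22) = 0.73
  → value = 0.7300
|0.9500 − 0.7300| = 0.220

0.220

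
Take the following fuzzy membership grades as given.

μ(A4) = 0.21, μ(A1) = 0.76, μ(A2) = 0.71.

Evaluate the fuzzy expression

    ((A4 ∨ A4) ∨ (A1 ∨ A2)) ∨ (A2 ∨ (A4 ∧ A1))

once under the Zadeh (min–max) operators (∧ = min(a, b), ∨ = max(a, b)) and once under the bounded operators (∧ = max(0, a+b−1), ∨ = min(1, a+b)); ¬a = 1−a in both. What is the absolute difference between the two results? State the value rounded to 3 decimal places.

Under Zadeh (min–max):
  A4 ∨ A4 = max(a, b) on (0.21, 0.21) = 0.21
  A1 ∨ A2 = max(a, b) on (0.76, 0.71) = 0.76
  (A4 ∨ A4) ∨ (A1 ∨ A2) = max(a, b) on (0.21, 0.76) = 0.76
  A4 ∧ A1 = min(a, b) on (0.21, 0.76) = 0.21
  A2 ∨ (A4 ∧ A1) = max(a, b) on (0.71, 0.21) = 0.71
  ((A4 ∨ A4) ∨ (A1 ∨ A2)) ∨ (A2 ∨ (A4 ∧ A1)) = max(a, b) on (0.76, 0.71) = 0.76
  → value = 0.7600
Under bounded:
  A4 ∨ A4 = min(1, a+b) on (0.21, 0.21) = 0.42
  A1 ∨ A2 = min(1, a+b) on (0.76, 0.71) = 1.00
  (A4 ∨ A4) ∨ (A1 ∨ A2) = min(1, a+b) on (0.42, 1.00) = 1.00
  A4 ∧ A1 = max(0, a+b−1) on (0.21, 0.76) = 0.00
  A2 ∨ (A4 ∧ A1) = min(1, a+b) on (0.71, 0.00) = 0.71
  ((A4 ∨ A4) ∨ (A1 ∨ A2)) ∨ (A2 ∨ (A4 ∧ A1)) = min(1, a+b) on (1.00, 0.71) = 1.00
  → value = 1.0000
|0.7600 − 1.0000| = 0.240

0.240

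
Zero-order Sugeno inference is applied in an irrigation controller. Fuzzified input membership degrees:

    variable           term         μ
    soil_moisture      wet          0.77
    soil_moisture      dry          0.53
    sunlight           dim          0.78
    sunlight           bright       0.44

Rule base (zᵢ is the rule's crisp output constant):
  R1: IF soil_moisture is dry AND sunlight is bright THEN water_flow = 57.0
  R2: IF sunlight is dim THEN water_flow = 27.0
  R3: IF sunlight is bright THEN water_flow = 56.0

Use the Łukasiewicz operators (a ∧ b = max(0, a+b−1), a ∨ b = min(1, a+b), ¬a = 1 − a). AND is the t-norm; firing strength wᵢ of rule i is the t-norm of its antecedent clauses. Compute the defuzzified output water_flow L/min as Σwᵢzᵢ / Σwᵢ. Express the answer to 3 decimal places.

R1 (z=57.0): dry=0.53, bright=0.44; AND[max(0, a+b−1)] → w = 0.00
R2 (z=27.0): dim=0.78 → w = 0.78
R3 (z=56.0): bright=0.44 → w = 0.44
Weighted average = (0.00·57.0 + 0.78·27.0 + 0.44·56.0) / (0.00 + 0.78 + 0.44)
  = 45.7000 / 1.2200 = 37.459

37.459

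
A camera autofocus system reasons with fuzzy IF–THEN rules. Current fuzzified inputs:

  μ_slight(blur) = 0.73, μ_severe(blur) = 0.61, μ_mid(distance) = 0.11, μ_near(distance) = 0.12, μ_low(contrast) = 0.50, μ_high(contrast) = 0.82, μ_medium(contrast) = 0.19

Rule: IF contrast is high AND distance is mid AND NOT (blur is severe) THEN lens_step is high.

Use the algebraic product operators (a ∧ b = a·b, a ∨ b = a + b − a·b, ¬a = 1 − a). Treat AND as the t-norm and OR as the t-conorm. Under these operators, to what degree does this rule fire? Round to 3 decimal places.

0.035

firing strength: high=0.82, mid=0.11, ¬severe=1−0.61=0.39; AND[a·b] → w = 0.0352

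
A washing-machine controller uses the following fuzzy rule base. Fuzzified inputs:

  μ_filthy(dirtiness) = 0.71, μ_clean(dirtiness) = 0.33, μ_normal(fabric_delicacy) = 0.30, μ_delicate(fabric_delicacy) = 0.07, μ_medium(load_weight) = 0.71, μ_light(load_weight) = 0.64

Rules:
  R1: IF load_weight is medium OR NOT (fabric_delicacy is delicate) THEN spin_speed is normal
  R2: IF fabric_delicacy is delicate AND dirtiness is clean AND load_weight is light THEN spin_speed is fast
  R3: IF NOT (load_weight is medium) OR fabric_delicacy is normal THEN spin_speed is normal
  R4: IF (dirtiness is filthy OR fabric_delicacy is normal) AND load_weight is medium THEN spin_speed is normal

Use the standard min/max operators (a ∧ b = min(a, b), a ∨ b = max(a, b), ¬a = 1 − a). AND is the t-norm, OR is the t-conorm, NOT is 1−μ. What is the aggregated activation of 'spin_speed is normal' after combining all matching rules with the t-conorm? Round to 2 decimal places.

R1: medium=0.71, ¬delicate=1−0.07=0.93; OR[max(a, b)] → w = 0.93
R2: delicate=0.07, clean=0.33, light=0.64; AND[min(a, b)] → w = 0.07
R3: ¬medium=1−0.71=0.29, normal=0.30; OR[max(a, b)] → w = 0.30
R4: (filthy=0.71 OR normal=0.30) = 0.71; AND[min(a, b)] with medium=0.71 → w = 0.71
Rules with consequent 'normal': {R1, R3, R4} → strengths 0.93, 0.30, 0.71
Aggregate via t-conorm [max(a, b)]: 0.93

0.93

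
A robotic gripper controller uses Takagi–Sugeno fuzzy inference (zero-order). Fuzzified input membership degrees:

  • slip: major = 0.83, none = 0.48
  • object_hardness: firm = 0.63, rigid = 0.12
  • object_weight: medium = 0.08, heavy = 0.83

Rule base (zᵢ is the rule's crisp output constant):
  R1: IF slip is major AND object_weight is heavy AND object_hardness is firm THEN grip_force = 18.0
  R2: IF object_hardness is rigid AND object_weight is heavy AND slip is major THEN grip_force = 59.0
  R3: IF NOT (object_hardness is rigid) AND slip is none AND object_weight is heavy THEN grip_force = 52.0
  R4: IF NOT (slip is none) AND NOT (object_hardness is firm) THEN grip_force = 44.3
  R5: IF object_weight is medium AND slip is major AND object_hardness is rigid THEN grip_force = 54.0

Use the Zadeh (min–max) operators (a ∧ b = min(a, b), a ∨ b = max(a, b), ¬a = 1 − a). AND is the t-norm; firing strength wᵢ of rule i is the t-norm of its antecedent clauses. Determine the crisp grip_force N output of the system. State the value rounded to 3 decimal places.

R1 (z=18.0): major=0.83, heavy=0.83, firm=0.63; AND[min(a, b)] → w = 0.63
R2 (z=59.0): rigid=0.12, heavy=0.83, major=0.83; AND[min(a, b)] → w = 0.12
R3 (z=52.0): ¬rigid=1−0.12=0.88, none=0.48, heavy=0.83; AND[min(a, b)] → w = 0.48
R4 (z=44.3): ¬none=1−0.48=0.52, ¬firm=1−0.63=0.37; AND[min(a, b)] → w = 0.37
R5 (z=54.0): medium=0.08, major=0.83, rigid=0.12; AND[min(a, b)] → w = 0.08
Weighted average = (0.63·18.0 + 0.12·59.0 + 0.48·52.0 + 0.37·44.3 + 0.08·54.0) / (0.63 + 0.12 + 0.48 + 0.37 + 0.08)
  = 64.0910 / 1.6800 = 38.149

38.149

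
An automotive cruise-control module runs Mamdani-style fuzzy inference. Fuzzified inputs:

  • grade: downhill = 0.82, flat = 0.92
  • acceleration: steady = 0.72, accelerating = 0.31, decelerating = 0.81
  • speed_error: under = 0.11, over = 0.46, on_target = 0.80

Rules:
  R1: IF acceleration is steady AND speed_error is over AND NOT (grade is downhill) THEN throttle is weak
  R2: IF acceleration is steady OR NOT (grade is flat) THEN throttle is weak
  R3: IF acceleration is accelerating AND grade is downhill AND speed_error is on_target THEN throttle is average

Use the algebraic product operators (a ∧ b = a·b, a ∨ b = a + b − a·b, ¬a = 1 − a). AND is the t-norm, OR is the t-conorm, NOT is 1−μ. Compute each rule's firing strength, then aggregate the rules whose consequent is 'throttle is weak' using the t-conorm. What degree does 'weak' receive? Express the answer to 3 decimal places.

0.758

R1: steady=0.72, over=0.46, ¬downhill=1−0.82=0.18; AND[a·b] → w = 0.0596
R2: steady=0.72, ¬flat=1−0.92=0.08; OR[a + b − a·b] → w = 0.7424
R3: accelerating=0.31, downhill=0.82, on_target=0.80; AND[a·b] → w = 0.2034
Rules with consequent 'weak': {R1, R2} → strengths 0.0596, 0.7424
Aggregate via t-conorm [a + b − a·b]: 0.7578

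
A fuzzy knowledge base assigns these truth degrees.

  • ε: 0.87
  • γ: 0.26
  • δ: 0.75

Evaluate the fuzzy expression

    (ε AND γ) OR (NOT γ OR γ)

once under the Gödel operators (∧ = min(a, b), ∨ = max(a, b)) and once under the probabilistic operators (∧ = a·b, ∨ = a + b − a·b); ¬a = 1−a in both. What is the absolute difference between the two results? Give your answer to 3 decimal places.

0.111

Under Gödel:
  ε AND γ = min(a, b) on (0.87, 0.26) = 0.26
  NOT γ = 1 − 0.26 = 0.74
  NOT γ OR γ = max(a, b) on (0.74, 0.26) = 0.74
  (ε AND γ) OR (NOT γ OR γ) = max(a, b) on (0.26, 0.74) = 0.74
  → value = 0.7400
Under probabilistic:
  ε AND γ = a·b on (0.8700, 0.2600) = 0.2262
  NOT γ = 1 − 0.2600 = 0.7400
  NOT γ OR γ = a + b − a·b on (0.7400, 0.2600) = 0.8076
  (ε AND γ) OR (NOT γ OR γ) = a + b − a·b on (0.2262, 0.8076) = 0.8511
  → value = 0.8511
|0.7400 − 0.8511| = 0.111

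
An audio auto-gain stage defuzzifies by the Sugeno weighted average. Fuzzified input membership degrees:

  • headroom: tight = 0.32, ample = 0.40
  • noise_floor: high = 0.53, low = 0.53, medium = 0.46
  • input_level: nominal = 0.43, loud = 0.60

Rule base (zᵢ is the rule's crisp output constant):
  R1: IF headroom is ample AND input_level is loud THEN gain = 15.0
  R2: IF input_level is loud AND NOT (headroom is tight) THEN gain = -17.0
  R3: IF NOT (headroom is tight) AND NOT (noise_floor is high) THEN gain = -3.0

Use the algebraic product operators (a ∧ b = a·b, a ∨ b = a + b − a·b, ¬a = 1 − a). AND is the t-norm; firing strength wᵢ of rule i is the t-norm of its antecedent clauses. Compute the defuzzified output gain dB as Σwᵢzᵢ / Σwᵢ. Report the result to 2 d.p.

-4.44

R1 (z=15.0): ample=0.40, loud=0.60; AND[a·b] → w = 0.2400
R2 (z=-17.0): loud=0.60, ¬tight=1−0.32=0.68; AND[a·b] → w = 0.4080
R3 (z=-3.0): ¬tight=1−0.32=0.68, ¬high=1−0.53=0.47; AND[a·b] → w = 0.3196
Weighted average = (0.2400·15.0 + 0.4080·-17.0 + 0.3196·-3.0) / (0.2400 + 0.4080 + 0.3196)
  = -4.2948 / 0.9676 = -4.44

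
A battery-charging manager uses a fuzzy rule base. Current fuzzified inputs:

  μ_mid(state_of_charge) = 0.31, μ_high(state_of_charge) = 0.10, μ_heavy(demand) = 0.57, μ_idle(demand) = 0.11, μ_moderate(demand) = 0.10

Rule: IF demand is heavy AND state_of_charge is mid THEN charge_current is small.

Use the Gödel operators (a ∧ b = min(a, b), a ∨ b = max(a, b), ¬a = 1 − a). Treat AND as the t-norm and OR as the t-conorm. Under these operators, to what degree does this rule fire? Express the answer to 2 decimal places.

0.31

firing strength: heavy=0.57, mid=0.31; AND[min(a, b)] → w = 0.31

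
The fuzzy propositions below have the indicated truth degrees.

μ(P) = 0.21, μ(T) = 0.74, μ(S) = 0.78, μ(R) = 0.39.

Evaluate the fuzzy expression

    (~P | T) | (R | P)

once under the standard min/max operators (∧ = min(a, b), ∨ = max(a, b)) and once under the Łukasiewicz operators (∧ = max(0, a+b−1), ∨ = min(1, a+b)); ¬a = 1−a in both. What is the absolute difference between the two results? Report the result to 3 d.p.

0.210

Under standard min/max:
  ~P = 1 − 0.21 = 0.79
  ~P | T = max(a, b) on (0.79, 0.74) = 0.79
  R | P = max(a, b) on (0.39, 0.21) = 0.39
  (~P | T) | (R | P) = max(a, b) on (0.79, 0.39) = 0.79
  → value = 0.7900
Under Łukasiewicz:
  ~P = 1 − 0.21 = 0.79
  ~P | T = min(1, a+b) on (0.79, 0.74) = 1.00
  R | P = min(1, a+b) on (0.39, 0.21) = 0.60
  (~P | T) | (R | P) = min(1, a+b) on (1.00, 0.60) = 1.00
  → value = 1.0000
|0.7900 − 1.0000| = 0.210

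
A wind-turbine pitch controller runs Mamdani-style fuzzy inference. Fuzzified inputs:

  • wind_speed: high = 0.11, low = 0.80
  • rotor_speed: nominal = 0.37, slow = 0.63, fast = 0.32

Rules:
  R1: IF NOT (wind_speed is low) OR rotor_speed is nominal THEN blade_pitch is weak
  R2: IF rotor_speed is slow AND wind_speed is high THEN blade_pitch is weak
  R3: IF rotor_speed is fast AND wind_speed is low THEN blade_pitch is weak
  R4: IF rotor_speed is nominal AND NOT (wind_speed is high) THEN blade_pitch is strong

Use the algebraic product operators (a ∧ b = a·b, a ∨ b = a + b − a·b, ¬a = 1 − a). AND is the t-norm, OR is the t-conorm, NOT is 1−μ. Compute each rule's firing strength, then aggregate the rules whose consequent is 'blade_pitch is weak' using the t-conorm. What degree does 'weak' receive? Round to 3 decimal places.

0.651

R1: ¬low=1−0.80=0.20, nominal=0.37; OR[a + b − a·b] → w = 0.4960
R2: slow=0.63, high=0.11; AND[a·b] → w = 0.0693
R3: fast=0.32, low=0.80; AND[a·b] → w = 0.2560
R4: nominal=0.37, ¬high=1−0.11=0.89; AND[a·b] → w = 0.3293
Rules with consequent 'weak': {R1, R2, R3} → strengths 0.4960, 0.0693, 0.2560
Aggregate via t-conorm [a + b − a·b]: 0.6510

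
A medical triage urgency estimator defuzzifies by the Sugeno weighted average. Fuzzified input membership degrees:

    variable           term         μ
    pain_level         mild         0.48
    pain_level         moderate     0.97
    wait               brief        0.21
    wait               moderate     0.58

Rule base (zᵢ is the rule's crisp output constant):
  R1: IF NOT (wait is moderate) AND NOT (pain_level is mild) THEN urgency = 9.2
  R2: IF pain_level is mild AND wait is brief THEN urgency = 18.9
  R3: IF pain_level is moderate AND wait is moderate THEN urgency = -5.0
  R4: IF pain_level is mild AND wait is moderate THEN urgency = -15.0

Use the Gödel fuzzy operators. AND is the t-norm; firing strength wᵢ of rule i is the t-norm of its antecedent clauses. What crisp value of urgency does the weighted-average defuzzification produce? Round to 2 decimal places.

R1 (z=9.2): ¬moderate=1−0.58=0.42, ¬mild=1−0.48=0.52; AND[min(a, b)] → w = 0.42
R2 (z=18.9): mild=0.48, brief=0.21; AND[min(a, b)] → w = 0.21
R3 (z=-5.0): moderate=0.97, moderate=0.58; AND[min(a, b)] → w = 0.58
R4 (z=-15.0): mild=0.48, moderate=0.58; AND[min(a, b)] → w = 0.48
Weighted average = (0.42·9.2 + 0.21·18.9 + 0.58·-5.0 + 0.48·-15.0) / (0.42 + 0.21 + 0.58 + 0.48)
  = -2.2670 / 1.6900 = -1.34

-1.34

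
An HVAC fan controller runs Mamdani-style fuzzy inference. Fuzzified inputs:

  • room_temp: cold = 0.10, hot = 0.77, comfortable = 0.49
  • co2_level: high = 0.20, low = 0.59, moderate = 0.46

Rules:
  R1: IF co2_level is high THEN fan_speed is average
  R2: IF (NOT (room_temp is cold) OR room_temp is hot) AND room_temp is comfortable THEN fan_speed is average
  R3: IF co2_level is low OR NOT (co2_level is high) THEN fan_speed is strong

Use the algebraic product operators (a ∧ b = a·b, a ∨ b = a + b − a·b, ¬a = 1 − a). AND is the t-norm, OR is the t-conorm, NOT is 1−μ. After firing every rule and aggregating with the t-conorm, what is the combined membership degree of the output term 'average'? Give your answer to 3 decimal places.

R1: high=0.20 → w = 0.2000
R2: (¬cold=1−0.10=0.90 OR hot=0.77) = 0.9770; AND[a·b] with comfortable=0.49 → w = 0.4787
R3: low=0.59, ¬high=1−0.20=0.80; OR[a + b − a·b] → w = 0.9180
Rules with consequent 'average': {R1, R2} → strengths 0.2000, 0.4787
Aggregate via t-conorm [a + b − a·b]: 0.5830

0.583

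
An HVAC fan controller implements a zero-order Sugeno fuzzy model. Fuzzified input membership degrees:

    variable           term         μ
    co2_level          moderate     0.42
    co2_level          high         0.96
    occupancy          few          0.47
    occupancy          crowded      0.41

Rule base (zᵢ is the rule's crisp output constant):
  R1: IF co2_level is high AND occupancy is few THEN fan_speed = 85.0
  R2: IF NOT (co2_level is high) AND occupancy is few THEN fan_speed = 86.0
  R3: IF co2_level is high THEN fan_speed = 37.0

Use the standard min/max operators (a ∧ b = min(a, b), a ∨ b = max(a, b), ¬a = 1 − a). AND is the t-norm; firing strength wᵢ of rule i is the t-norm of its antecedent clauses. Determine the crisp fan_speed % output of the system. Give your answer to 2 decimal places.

R1 (z=85.0): high=0.96, few=0.47; AND[min(a, b)] → w = 0.47
R2 (z=86.0): ¬high=1−0.96=0.04, few=0.47; AND[min(a, b)] → w = 0.04
R3 (z=37.0): high=0.96 → w = 0.96
Weighted average = (0.47·85.0 + 0.04·86.0 + 0.96·37.0) / (0.47 + 0.04 + 0.96)
  = 78.9100 / 1.4700 = 53.68

53.68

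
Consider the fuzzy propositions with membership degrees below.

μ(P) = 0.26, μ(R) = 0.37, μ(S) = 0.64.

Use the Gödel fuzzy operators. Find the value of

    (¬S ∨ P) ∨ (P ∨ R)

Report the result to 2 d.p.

¬S = 1 − 0.64 = 0.36
¬S ∨ P = max(a, b) on (0.36, 0.26) = 0.36
P ∨ R = max(a, b) on (0.26, 0.37) = 0.37
(¬S ∨ P) ∨ (P ∨ R) = max(a, b) on (0.36, 0.37) = 0.37

0.37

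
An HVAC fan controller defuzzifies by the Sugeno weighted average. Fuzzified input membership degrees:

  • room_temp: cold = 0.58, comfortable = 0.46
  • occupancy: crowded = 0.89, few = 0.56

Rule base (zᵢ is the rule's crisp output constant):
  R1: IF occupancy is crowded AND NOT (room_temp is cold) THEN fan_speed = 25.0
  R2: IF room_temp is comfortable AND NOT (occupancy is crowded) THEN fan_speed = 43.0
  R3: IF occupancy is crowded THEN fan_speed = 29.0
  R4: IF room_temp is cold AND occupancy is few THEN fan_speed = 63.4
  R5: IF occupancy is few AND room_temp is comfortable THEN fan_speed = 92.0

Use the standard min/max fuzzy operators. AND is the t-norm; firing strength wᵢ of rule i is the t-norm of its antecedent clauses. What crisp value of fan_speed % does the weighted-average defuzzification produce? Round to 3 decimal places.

R1 (z=25.0): crowded=0.89, ¬cold=1−0.58=0.42; AND[min(a, b)] → w = 0.42
R2 (z=43.0): comfortable=0.46, ¬crowded=1−0.89=0.11; AND[min(a, b)] → w = 0.11
R3 (z=29.0): crowded=0.89 → w = 0.89
R4 (z=63.4): cold=0.58, few=0.56; AND[min(a, b)] → w = 0.56
R5 (z=92.0): few=0.56, comfortable=0.46; AND[min(a, b)] → w = 0.46
Weighted average = (0.42·25.0 + 0.11·43.0 + 0.89·29.0 + 0.56·63.4 + 0.46·92.0) / (0.42 + 0.11 + 0.89 + 0.56 + 0.46)
  = 118.8640 / 2.4400 = 48.715

48.715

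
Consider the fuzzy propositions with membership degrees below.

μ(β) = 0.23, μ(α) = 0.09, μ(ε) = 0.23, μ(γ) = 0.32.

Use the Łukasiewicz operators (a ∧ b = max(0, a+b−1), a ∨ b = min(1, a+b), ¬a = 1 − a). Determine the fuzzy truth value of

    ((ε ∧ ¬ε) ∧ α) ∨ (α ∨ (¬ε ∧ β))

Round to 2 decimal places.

¬ε = 1 − 0.23 = 0.77
ε ∧ ¬ε = max(0, a+b−1) on (0.23, 0.77) = 0.00
(ε ∧ ¬ε) ∧ α = max(0, a+b−1) on (0.00, 0.09) = 0.00
¬ε = 1 − 0.23 = 0.77
¬ε ∧ β = max(0, a+b−1) on (0.77, 0.23) = 0.00
α ∨ (¬ε ∧ β) = min(1, a+b) on (0.09, 0.00) = 0.09
((ε ∧ ¬ε) ∧ α) ∨ (α ∨ (¬ε ∧ β)) = min(1, a+b) on (0.00, 0.09) = 0.09

0.09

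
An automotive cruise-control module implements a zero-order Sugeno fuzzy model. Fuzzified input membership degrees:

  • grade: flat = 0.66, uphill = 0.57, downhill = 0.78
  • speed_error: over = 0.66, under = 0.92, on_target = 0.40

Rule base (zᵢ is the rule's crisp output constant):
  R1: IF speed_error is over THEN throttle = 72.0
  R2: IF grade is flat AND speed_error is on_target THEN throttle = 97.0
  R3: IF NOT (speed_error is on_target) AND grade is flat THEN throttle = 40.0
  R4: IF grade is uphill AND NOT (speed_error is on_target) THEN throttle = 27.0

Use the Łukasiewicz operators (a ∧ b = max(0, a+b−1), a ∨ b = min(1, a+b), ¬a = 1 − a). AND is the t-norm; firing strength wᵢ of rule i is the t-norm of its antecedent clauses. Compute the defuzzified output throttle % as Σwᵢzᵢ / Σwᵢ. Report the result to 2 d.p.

59.42

R1 (z=72.0): over=0.66 → w = 0.66
R2 (z=97.0): flat=0.66, on_target=0.40; AND[max(0, a+b−1)] → w = 0.06
R3 (z=40.0): ¬on_target=1−0.40=0.60, flat=0.66; AND[max(0, a+b−1)] → w = 0.26
R4 (z=27.0): uphill=0.57, ¬on_target=1−0.40=0.60; AND[max(0, a+b−1)] → w = 0.17
Weighted average = (0.66·72.0 + 0.06·97.0 + 0.26·40.0 + 0.17·27.0) / (0.66 + 0.06 + 0.26 + 0.17)
  = 68.3300 / 1.1500 = 59.42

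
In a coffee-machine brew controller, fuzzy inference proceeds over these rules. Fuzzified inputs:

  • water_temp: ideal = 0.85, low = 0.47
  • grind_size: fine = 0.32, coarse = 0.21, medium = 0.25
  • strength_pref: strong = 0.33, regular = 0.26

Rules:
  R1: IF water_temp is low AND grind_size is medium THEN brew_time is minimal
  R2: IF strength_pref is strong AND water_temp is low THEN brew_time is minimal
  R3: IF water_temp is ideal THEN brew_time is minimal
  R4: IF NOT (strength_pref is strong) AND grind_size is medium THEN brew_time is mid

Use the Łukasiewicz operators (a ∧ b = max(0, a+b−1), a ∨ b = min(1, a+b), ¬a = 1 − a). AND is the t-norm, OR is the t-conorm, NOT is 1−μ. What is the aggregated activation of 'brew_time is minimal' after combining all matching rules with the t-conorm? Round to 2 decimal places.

0.85

R1: low=0.47, medium=0.25; AND[max(0, a+b−1)] → w = 0.00
R2: strong=0.33, low=0.47; AND[max(0, a+b−1)] → w = 0.00
R3: ideal=0.85 → w = 0.85
R4: ¬strong=1−0.33=0.67, medium=0.25; AND[max(0, a+b−1)] → w = 0.00
Rules with consequent 'minimal': {R1, R2, R3} → strengths 0.00, 0.00, 0.85
Aggregate via t-conorm [min(1, a+b)]: 0.85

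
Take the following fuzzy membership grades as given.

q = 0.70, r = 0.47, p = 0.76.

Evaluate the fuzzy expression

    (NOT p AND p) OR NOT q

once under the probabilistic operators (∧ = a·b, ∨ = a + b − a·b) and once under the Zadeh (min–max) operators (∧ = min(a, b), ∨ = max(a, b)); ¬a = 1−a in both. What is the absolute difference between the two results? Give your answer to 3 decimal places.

Under probabilistic:
  NOT p = 1 − 0.7600 = 0.2400
  NOT p AND p = a·b on (0.2400, 0.7600) = 0.1824
  NOT q = 1 − 0.7000 = 0.3000
  (NOT p AND p) OR NOT q = a + b − a·b on (0.1824, 0.3000) = 0.4277
  → value = 0.4277
Under Zadeh (min–max):
  NOT p = 1 − 0.76 = 0.24
  NOT p AND p = min(a, b) on (0.24, 0.76) = 0.24
  NOT q = 1 − 0.70 = 0.30
  (NOT p AND p) OR NOT q = max(a, b) on (0.24, 0.30) = 0.30
  → value = 0.3000
|0.4277 − 0.3000| = 0.128

0.128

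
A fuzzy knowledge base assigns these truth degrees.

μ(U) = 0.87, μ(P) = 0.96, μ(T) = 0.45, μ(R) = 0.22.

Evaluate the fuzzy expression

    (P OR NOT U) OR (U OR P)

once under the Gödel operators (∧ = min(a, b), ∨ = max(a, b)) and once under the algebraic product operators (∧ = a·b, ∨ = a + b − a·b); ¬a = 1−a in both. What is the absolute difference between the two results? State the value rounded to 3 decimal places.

0.040

Under Gödel:
  NOT U = 1 − 0.87 = 0.13
  P OR NOT U = max(a, b) on (0.96, 0.13) = 0.96
  U OR P = max(a, b) on (0.87, 0.96) = 0.96
  (P OR NOT U) OR (U OR P) = max(a, b) on (0.96, 0.96) = 0.96
  → value = 0.9600
Under algebraic product:
  NOT U = 1 − 0.8700 = 0.1300
  P OR NOT U = a + b − a·b on (0.9600, 0.1300) = 0.9652
  U OR P = a + b − a·b on (0.8700, 0.9600) = 0.9948
  (P OR NOT U) OR (U OR P) = a + b − a·b on (0.9652, 0.9948) = 0.9998
  → value = 0.9998
|0.9600 − 0.9998| = 0.040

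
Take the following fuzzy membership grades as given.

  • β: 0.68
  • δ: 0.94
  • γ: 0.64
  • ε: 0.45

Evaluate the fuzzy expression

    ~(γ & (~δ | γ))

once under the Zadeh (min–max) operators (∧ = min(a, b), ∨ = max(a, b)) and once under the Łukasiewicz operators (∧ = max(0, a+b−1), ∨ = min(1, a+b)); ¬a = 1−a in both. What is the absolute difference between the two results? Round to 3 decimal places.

0.300

Under Zadeh (min–max):
  ~δ = 1 − 0.94 = 0.06
  ~δ | γ = max(a, b) on (0.06, 0.64) = 0.64
  γ & (~δ | γ) = min(a, b) on (0.64, 0.64) = 0.64
  ~(γ & (~δ | γ)) = 1 − 0.64 = 0.36
  → value = 0.3600
Under Łukasiewicz:
  ~δ = 1 − 0.94 = 0.06
  ~δ | γ = min(1, a+b) on (0.06, 0.64) = 0.70
  γ & (~δ | γ) = max(0, a+b−1) on (0.64, 0.70) = 0.34
  ~(γ & (~δ | γ)) = 1 − 0.34 = 0.66
  → value = 0.6600
|0.3600 − 0.6600| = 0.300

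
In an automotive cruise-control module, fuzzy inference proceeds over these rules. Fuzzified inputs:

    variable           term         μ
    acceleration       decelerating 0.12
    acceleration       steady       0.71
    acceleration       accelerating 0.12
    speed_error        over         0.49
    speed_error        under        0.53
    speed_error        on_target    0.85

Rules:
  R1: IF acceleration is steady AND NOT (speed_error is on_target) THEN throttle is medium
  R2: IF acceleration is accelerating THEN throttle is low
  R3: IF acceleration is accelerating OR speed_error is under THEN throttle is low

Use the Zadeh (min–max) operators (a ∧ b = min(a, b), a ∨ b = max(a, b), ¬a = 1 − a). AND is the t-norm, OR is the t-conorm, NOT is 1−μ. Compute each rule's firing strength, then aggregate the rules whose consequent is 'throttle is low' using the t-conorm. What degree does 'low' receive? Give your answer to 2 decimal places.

0.53

R1: steady=0.71, ¬on_target=1−0.85=0.15; AND[min(a, b)] → w = 0.15
R2: accelerating=0.12 → w = 0.12
R3: accelerating=0.12, under=0.53; OR[max(a, b)] → w = 0.53
Rules with consequent 'low': {R2, R3} → strengths 0.12, 0.53
Aggregate via t-conorm [max(a, b)]: 0.53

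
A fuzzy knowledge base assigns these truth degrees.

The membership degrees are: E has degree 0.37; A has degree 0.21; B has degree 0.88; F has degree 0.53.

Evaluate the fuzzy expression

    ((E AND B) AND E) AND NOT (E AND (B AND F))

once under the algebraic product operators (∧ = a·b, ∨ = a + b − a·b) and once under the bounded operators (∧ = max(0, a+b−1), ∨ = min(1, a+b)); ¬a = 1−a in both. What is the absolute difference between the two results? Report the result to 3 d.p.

Under algebraic product:
  E AND B = a·b on (0.3700, 0.8800) = 0.3256
  (E AND B) AND E = a·b on (0.3256, 0.3700) = 0.1205
  B AND F = a·b on (0.8800, 0.5300) = 0.4664
  E AND (B AND F) = a·b on (0.3700, 0.4664) = 0.1726
  NOT (E AND (B AND F)) = 1 − 0.1726 = 0.8274
  ((E AND B) AND E) AND NOT (E AND (B AND F)) = a·b on (0.1205, 0.8274) = 0.0997
  → value = 0.0997
Under bounded:
  E AND B = max(0, a+b−1) on (0.37, 0.88) = 0.25
  (E AND B) AND E = max(0, a+b−1) on (0.25, 0.37) = 0.00
  B AND F = max(0, a+b−1) on (0.88, 0.53) = 0.41
  E AND (B AND F) = max(0, a+b−1) on (0.37, 0.41) = 0.00
  NOT (E AND (B AND F)) = 1 − 0.00 = 1.00
  ((E AND B) AND E) AND NOT (E AND (B AND F)) = max(0, a+b−1) on (0.00, 1.00) = 0.00
  → value = 0.0000
|0.0997 − 0.0000| = 0.100

0.100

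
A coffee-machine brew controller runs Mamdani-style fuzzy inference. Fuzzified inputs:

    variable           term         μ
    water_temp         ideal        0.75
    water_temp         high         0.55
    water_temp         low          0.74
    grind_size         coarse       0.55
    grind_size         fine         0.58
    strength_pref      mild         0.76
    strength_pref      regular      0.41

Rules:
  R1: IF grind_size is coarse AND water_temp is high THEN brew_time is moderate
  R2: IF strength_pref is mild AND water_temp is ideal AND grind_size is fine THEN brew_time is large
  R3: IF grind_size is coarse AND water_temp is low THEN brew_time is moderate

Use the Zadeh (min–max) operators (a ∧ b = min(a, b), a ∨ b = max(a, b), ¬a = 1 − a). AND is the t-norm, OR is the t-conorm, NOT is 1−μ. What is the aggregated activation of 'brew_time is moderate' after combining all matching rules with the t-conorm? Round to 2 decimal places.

R1: coarse=0.55, high=0.55; AND[min(a, b)] → w = 0.55
R2: mild=0.76, ideal=0.75, fine=0.58; AND[min(a, b)] → w = 0.58
R3: coarse=0.55, low=0.74; AND[min(a, b)] → w = 0.55
Rules with consequent 'moderate': {R1, R3} → strengths 0.55, 0.55
Aggregate via t-conorm [max(a, b)]: 0.55

0.55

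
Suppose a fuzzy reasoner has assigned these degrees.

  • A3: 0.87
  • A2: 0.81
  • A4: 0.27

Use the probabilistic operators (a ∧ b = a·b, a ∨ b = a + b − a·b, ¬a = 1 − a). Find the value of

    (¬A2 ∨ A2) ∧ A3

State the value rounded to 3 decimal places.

0.736

¬A2 = 1 − 0.8100 = 0.1900
¬A2 ∨ A2 = a + b − a·b on (0.1900, 0.8100) = 0.8461
(¬A2 ∨ A2) ∧ A3 = a·b on (0.8461, 0.8700) = 0.7361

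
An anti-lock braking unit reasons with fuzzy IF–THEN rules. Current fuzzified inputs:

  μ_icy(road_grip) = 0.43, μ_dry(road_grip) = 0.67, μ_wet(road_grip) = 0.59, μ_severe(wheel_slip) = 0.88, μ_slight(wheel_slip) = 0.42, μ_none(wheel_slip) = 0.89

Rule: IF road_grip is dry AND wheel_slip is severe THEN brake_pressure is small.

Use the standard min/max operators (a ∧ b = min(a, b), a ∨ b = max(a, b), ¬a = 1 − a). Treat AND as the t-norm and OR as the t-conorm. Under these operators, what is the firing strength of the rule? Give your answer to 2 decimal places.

0.67

firing strength: dry=0.67, severe=0.88; AND[min(a, b)] → w = 0.67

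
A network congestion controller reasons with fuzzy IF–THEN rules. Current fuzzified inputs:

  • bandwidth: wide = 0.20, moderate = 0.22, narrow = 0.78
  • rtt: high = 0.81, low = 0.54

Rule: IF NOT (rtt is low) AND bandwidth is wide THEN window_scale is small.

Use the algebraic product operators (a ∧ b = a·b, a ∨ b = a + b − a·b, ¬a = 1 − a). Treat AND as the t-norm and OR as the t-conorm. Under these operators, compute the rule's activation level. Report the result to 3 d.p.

0.092

firing strength: ¬low=1−0.54=0.46, wide=0.20; AND[a·b] → w = 0.0920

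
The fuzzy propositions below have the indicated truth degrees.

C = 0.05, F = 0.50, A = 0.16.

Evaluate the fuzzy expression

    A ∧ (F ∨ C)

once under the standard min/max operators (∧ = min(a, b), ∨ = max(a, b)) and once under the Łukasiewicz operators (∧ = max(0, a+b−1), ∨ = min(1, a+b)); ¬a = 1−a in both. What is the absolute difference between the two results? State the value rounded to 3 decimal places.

Under standard min/max:
  F ∨ C = max(a, b) on (0.50, 0.05) = 0.50
  A ∧ (F ∨ C) = min(a, b) on (0.16, 0.50) = 0.16
  → value = 0.1600
Under Łukasiewicz:
  F ∨ C = min(1, a+b) on (0.50, 0.05) = 0.55
  A ∧ (F ∨ C) = max(0, a+b−1) on (0.16, 0.55) = 0.00
  → value = 0.0000
|0.1600 − 0.0000| = 0.160

0.160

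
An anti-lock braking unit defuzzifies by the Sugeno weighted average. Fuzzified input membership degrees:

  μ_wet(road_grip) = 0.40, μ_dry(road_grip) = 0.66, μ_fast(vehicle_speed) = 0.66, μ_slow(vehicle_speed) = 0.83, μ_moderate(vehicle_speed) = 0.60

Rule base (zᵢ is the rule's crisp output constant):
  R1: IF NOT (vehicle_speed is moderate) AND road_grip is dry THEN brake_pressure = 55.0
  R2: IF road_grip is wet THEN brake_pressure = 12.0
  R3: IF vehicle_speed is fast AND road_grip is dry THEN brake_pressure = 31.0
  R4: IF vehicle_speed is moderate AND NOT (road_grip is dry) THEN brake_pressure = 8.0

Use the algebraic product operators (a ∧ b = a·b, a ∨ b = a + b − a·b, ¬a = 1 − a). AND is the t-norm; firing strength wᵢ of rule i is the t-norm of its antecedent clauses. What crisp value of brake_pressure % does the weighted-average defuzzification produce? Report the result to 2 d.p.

26.43

R1 (z=55.0): ¬moderate=1−0.60=0.40, dry=0.66; AND[a·b] → w = 0.2640
R2 (z=12.0): wet=0.40 → w = 0.4000
R3 (z=31.0): fast=0.66, dry=0.66; AND[a·b] → w = 0.4356
R4 (z=8.0): moderate=0.60, ¬dry=1−0.66=0.34; AND[a·b] → w = 0.2040
Weighted average = (0.2640·55.0 + 0.4000·12.0 + 0.4356·31.0 + 0.2040·8.0) / (0.2640 + 0.4000 + 0.4356 + 0.2040)
  = 34.4556 / 1.3036 = 26.43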